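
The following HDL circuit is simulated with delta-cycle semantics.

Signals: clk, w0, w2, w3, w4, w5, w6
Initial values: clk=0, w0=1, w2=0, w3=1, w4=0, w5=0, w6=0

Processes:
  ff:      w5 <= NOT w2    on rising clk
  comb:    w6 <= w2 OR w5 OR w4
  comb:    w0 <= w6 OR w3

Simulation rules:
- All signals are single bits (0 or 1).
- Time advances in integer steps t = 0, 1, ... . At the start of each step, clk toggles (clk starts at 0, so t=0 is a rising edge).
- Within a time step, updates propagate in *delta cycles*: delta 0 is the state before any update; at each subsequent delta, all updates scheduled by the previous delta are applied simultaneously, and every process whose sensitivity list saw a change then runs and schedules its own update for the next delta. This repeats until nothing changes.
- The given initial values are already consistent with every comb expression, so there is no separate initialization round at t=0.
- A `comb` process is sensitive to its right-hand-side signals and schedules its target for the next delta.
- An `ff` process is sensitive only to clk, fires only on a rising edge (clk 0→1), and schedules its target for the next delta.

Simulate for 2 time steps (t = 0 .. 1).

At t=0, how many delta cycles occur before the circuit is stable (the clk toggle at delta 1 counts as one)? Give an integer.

3

t0.Δ0 w6=0 w0=1 w5=0 clk=0 w4=0 w2=0 w3=1
t0.Δ1 w6=0 w0=1 w5=0 clk=1 w4=0 w2=0 w3=1
t0.Δ2 w6=0 w0=1 w5=1 clk=1 w4=0 w2=0 w3=1
t0.Δ3 w6=1 w0=1 w5=1 clk=1 w4=0 w2=0 w3=1
t1.Δ0 w6=1 w0=1 w5=1 clk=1 w4=0 w2=0 w3=1
t1.Δ1 w6=1 w0=1 w5=1 clk=0 w4=0 w2=0 w3=1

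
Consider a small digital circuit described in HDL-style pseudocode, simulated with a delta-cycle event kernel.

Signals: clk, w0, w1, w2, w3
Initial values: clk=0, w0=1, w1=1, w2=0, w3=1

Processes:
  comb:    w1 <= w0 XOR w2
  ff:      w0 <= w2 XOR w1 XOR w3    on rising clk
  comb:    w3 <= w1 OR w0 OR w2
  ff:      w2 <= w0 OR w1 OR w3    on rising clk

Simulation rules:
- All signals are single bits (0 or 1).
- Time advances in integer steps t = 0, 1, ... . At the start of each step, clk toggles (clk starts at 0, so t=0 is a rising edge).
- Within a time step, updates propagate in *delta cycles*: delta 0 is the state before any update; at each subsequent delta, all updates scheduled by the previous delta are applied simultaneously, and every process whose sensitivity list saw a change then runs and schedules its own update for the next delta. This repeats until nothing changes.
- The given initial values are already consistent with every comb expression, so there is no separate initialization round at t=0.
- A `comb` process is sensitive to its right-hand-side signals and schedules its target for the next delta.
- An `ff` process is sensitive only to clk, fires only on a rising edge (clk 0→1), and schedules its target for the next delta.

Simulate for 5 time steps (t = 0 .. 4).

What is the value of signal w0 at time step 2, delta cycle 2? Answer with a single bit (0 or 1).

1

t0.Δ0 w1=1 w0=1 w2=0 clk=0 w3=1
t0.Δ1 w1=1 w0=1 w2=0 clk=1 w3=1
t0.Δ2 w1=1 w0=0 w2=1 clk=1 w3=1
t1.Δ0 w1=1 w0=0 w2=1 clk=1 w3=1
t1.Δ1 w1=1 w0=0 w2=1 clk=0 w3=1
t2.Δ0 w1=1 w0=0 w2=1 clk=0 w3=1
t2.Δ1 w1=1 w0=0 w2=1 clk=1 w3=1
t2.Δ2 w1=1 w0=1 w2=1 clk=1 w3=1
t2.Δ3 w1=0 w0=1 w2=1 clk=1 w3=1
t3.Δ0 w1=0 w0=1 w2=1 clk=1 w3=1
t3.Δ1 w1=0 w0=1 w2=1 clk=0 w3=1
t4.Δ0 w1=0 w0=1 w2=1 clk=0 w3=1
t4.Δ1 w1=0 w0=1 w2=1 clk=1 w3=1
t4.Δ2 w1=0 w0=0 w2=1 clk=1 w3=1
t4.Δ3 w1=1 w0=0 w2=1 clk=1 w3=1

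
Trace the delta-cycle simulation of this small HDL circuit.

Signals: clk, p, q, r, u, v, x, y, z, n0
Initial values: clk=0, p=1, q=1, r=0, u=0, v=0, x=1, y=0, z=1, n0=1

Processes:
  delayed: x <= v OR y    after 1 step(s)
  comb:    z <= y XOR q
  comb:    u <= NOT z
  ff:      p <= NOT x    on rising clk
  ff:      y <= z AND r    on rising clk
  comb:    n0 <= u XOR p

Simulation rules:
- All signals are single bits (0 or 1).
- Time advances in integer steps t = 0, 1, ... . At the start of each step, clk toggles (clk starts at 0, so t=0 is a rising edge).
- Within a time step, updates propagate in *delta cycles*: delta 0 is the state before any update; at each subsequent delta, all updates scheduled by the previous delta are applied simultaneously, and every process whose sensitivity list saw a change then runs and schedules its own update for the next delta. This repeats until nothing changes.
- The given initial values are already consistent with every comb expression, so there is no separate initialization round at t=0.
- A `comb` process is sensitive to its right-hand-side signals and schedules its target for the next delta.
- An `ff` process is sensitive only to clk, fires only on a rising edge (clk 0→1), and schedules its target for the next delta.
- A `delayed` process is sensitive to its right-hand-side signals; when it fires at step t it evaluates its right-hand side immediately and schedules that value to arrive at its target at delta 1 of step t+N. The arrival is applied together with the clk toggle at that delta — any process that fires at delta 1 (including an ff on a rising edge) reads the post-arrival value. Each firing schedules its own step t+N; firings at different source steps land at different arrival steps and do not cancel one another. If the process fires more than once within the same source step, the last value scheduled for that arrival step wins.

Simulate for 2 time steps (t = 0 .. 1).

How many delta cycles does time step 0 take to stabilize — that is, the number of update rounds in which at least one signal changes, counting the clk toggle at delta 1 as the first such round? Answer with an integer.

3

[bits: z,n0,y,clk,x,v,q,p,r,u]
t=0: Δ0=1100101100 Δ1=1101101100 Δ2=1101101000 Δ3=1001101000 | 3Δ
t=1: Δ0=1001101000 Δ1=1000101000 | 1Δ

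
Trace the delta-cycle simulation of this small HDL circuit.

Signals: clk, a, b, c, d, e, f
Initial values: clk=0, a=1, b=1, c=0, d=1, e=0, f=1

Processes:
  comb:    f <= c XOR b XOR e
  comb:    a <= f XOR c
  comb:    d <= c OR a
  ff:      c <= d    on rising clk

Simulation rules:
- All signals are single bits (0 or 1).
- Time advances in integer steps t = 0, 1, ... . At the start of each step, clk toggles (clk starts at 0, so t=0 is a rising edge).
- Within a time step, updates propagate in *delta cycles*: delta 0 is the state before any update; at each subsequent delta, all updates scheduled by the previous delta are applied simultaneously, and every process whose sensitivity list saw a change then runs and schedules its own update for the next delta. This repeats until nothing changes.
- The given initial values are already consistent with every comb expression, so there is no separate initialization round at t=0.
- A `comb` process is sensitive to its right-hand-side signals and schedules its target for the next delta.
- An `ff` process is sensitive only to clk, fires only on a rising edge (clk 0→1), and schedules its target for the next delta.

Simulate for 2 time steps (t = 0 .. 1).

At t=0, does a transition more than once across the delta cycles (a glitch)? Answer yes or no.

yes

[bits: a,b,c,d,clk,f,e]
t=0: Δ0=1101010 Δ1=1101110 Δ2=1111110 Δ3=0111100 Δ4=1111100 | 4Δ
t=1: Δ0=1111100 Δ1=1111000 | 1Δ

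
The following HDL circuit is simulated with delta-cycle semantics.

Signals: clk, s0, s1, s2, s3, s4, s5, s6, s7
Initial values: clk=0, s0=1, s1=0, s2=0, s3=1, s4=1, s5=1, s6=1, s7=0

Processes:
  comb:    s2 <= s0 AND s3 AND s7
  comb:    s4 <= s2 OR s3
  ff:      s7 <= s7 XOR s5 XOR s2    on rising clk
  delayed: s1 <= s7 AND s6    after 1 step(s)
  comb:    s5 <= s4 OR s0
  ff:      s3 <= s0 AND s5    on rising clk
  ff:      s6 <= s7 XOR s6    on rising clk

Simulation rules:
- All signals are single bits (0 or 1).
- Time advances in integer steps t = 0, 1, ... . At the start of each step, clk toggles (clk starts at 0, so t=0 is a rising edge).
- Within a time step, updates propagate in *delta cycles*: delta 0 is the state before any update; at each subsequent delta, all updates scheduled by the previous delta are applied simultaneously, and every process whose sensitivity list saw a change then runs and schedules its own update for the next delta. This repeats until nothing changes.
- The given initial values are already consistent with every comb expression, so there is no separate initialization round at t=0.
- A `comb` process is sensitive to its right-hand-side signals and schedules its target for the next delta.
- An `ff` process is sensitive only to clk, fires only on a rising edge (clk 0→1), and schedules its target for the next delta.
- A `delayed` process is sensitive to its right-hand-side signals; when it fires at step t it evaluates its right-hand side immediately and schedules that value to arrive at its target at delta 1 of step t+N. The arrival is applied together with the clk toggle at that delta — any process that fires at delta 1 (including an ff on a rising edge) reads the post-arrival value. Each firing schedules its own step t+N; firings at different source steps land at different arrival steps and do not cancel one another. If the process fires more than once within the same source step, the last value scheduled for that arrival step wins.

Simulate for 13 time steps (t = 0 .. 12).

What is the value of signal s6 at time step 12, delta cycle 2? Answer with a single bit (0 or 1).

t=0 Δ0: s6=1 s1=0 s7=0 s3=1 s2=0 s5=1 clk=0 s0=1 s4=1
  Δ1: clk:0→1
  Δ2: s7:0→1
  Δ3: s2:0→1
  (3Δ to stable)
t=1 Δ0: s6=1 s1=0 s7=1 s3=1 s2=1 s5=1 clk=1 s0=1 s4=1
  Δ1: s1:0→1, clk:1→0
  (1Δ to stable)
t=2 Δ0: s6=1 s1=1 s7=1 s3=1 s2=1 s5=1 clk=0 s0=1 s4=1
  Δ1: clk:0→1
  Δ2: s6:1→0
  (2Δ to stable)
t=3 Δ0: s6=0 s1=1 s7=1 s3=1 s2=1 s5=1 clk=1 s0=1 s4=1
  Δ1: s1:1→0, clk:1→0
  (1Δ to stable)
t=4 Δ0: s6=0 s1=0 s7=1 s3=1 s2=1 s5=1 clk=0 s0=1 s4=1
  Δ1: clk:0→1
  Δ2: s6:0→1
  (2Δ to stable)
t=5 Δ0: s6=1 s1=0 s7=1 s3=1 s2=1 s5=1 clk=1 s0=1 s4=1
  Δ1: s1:0→1, clk:1→0
  (1Δ to stable)
t=6 Δ0: s6=1 s1=1 s7=1 s3=1 s2=1 s5=1 clk=0 s0=1 s4=1
  Δ1: clk:0→1
  Δ2: s6:1→0
  (2Δ to stable)
t=7 Δ0: s6=0 s1=1 s7=1 s3=1 s2=1 s5=1 clk=1 s0=1 s4=1
  Δ1: s1:1→0, clk:1→0
  (1Δ to stable)
t=8 Δ0: s6=0 s1=0 s7=1 s3=1 s2=1 s5=1 clk=0 s0=1 s4=1
  Δ1: clk:0→1
  Δ2: s6:0→1
  (2Δ to stable)
t=9 Δ0: s6=1 s1=0 s7=1 s3=1 s2=1 s5=1 clk=1 s0=1 s4=1
  Δ1: s1:0→1, clk:1→0
  (1Δ to stable)
t=10 Δ0: s6=1 s1=1 s7=1 s3=1 s2=1 s5=1 clk=0 s0=1 s4=1
  Δ1: clk:0→1
  Δ2: s6:1→0
  (2Δ to stable)
t=11 Δ0: s6=0 s1=1 s7=1 s3=1 s2=1 s5=1 clk=1 s0=1 s4=1
  Δ1: s1:1→0, clk:1→0
  (1Δ to stable)
t=12 Δ0: s6=0 s1=0 s7=1 s3=1 s2=1 s5=1 clk=0 s0=1 s4=1
  Δ1: clk:0→1
  Δ2: s6:0→1
  (2Δ to stable)

1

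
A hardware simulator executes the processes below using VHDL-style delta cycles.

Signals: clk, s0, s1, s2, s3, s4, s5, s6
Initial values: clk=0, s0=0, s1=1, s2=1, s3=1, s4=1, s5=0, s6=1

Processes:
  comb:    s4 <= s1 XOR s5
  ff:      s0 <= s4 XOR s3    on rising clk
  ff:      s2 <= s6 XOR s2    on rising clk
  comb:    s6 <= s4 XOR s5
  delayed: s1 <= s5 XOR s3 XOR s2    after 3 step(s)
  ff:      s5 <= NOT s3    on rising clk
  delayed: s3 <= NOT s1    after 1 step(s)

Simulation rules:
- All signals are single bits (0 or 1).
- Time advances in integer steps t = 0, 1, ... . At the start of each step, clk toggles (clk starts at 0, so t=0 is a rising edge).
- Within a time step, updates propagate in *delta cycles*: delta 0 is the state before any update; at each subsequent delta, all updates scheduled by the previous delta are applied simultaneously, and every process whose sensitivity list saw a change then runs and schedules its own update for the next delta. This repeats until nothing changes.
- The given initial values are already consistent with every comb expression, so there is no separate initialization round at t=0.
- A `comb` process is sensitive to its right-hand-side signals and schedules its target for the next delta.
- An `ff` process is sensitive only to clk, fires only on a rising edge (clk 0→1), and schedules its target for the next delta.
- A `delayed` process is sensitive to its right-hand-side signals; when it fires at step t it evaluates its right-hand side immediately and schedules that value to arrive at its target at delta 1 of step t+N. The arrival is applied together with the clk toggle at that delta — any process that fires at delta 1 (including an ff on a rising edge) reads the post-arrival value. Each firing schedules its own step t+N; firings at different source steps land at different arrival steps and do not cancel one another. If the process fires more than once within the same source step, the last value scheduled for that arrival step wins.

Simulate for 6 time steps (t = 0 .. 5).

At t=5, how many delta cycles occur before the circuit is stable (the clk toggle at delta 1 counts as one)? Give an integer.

3

t=0 Δ0: s0=0 s1=1 s4=1 clk=0 s2=1 s3=1 s5=0 s6=1
  Δ1: clk:0→1
  Δ2: s2:1→0
  (2Δ to stable)
t=1 Δ0: s0=0 s1=1 s4=1 clk=1 s2=0 s3=1 s5=0 s6=1
  Δ1: clk:1→0
  (1Δ to stable)
t=2 Δ0: s0=0 s1=1 s4=1 clk=0 s2=0 s3=1 s5=0 s6=1
  Δ1: clk:0→1
  Δ2: s2:0→1
  (2Δ to stable)
t=3 Δ0: s0=0 s1=1 s4=1 clk=1 s2=1 s3=1 s5=0 s6=1
  Δ1: clk:1→0
  (1Δ to stable)
t=4 Δ0: s0=0 s1=1 s4=1 clk=0 s2=1 s3=1 s5=0 s6=1
  Δ1: clk:0→1
  Δ2: s2:1→0
  (2Δ to stable)
t=5 Δ0: s0=0 s1=1 s4=1 clk=1 s2=0 s3=1 s5=0 s6=1
  Δ1: s1:1→0, clk:1→0
  Δ2: s4:1→0
  Δ3: s6:1→0
  (3Δ to stable)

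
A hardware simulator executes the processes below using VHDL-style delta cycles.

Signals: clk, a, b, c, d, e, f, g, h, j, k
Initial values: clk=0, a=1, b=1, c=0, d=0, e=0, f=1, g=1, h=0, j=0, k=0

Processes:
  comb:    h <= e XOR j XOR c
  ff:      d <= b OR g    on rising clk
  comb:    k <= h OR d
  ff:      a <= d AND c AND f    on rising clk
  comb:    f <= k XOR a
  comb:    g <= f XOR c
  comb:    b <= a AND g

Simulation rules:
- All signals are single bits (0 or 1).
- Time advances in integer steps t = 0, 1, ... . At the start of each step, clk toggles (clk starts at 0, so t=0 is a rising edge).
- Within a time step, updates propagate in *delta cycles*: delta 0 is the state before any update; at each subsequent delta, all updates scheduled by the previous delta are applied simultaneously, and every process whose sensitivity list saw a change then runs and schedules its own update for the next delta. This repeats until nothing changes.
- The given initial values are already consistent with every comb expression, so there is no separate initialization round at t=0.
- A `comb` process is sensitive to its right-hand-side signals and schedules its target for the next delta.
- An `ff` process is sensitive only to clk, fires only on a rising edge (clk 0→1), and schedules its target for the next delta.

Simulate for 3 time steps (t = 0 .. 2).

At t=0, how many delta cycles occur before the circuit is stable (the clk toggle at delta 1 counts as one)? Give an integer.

[bits: j,d,a,g,e,c,h,f,b,k,clk]
t=0: Δ0=00110001100 Δ1=00110001101 Δ2=01010001101 Δ3=01010000011 Δ4=01000001011 Δ5=01010001011 | 5Δ
t=1: Δ0=01010001011 Δ1=01010001010 | 1Δ
t=2: Δ0=01010001010 Δ1=01010001011 | 1Δ

5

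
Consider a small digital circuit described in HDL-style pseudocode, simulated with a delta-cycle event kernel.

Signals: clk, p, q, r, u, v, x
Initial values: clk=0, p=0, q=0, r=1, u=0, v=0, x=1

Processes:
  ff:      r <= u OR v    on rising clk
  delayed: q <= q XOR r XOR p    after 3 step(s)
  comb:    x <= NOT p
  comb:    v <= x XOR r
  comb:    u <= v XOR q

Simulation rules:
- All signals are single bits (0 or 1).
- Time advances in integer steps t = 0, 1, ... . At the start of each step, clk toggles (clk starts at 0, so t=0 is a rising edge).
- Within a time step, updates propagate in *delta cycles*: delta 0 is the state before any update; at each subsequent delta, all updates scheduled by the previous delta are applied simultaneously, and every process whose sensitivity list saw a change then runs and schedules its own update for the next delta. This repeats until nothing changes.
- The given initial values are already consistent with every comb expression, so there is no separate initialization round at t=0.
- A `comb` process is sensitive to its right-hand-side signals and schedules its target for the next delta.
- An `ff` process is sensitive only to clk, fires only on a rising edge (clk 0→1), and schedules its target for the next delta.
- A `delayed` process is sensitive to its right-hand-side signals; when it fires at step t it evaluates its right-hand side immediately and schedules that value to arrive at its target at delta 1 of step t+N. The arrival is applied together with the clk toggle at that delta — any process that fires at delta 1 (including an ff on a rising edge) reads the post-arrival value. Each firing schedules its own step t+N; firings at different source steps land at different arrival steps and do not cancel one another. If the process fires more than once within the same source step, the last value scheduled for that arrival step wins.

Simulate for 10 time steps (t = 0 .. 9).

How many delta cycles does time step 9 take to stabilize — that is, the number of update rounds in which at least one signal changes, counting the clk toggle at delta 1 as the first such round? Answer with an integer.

2

t=0 Δ0: clk=0 u=0 v=0 r=1 x=1 p=0 q=0
  Δ1: clk:0→1
  Δ2: r:1→0
  Δ3: v:0→1
  Δ4: u:0→1
  (4Δ to stable)
t=1 Δ0: clk=1 u=1 v=1 r=0 x=1 p=0 q=0
  Δ1: clk:1→0
  (1Δ to stable)
t=2 Δ0: clk=0 u=1 v=1 r=0 x=1 p=0 q=0
  Δ1: clk:0→1
  Δ2: r:0→1
  Δ3: v:1→0
  Δ4: u:1→0
  (4Δ to stable)
t=3 Δ0: clk=1 u=0 v=0 r=1 x=1 p=0 q=0
  Δ1: clk:1→0
  (1Δ to stable)
t=4 Δ0: clk=0 u=0 v=0 r=1 x=1 p=0 q=0
  Δ1: clk:0→1
  Δ2: r:1→0
  Δ3: v:0→1
  Δ4: u:0→1
  (4Δ to stable)
t=5 Δ0: clk=1 u=1 v=1 r=0 x=1 p=0 q=0
  Δ1: clk:1→0, q:0→1
  Δ2: u:1→0
  (2Δ to stable)
t=6 Δ0: clk=0 u=0 v=1 r=0 x=1 p=0 q=1
  Δ1: clk:0→1
  Δ2: r:0→1
  Δ3: v:1→0
  Δ4: u:0→1
  (4Δ to stable)
t=7 Δ0: clk=1 u=1 v=0 r=1 x=1 p=0 q=1
  Δ1: clk:1→0, q:1→0
  Δ2: u:1→0
  (2Δ to stable)
t=8 Δ0: clk=0 u=0 v=0 r=1 x=1 p=0 q=0
  Δ1: clk:0→1, q:0→1
  Δ2: u:0→1, r:1→0
  Δ3: v:0→1
  Δ4: u:1→0
  (4Δ to stable)
t=9 Δ0: clk=1 u=0 v=1 r=0 x=1 p=0 q=1
  Δ1: clk:1→0, q:1→0
  Δ2: u:0→1
  (2Δ to stable)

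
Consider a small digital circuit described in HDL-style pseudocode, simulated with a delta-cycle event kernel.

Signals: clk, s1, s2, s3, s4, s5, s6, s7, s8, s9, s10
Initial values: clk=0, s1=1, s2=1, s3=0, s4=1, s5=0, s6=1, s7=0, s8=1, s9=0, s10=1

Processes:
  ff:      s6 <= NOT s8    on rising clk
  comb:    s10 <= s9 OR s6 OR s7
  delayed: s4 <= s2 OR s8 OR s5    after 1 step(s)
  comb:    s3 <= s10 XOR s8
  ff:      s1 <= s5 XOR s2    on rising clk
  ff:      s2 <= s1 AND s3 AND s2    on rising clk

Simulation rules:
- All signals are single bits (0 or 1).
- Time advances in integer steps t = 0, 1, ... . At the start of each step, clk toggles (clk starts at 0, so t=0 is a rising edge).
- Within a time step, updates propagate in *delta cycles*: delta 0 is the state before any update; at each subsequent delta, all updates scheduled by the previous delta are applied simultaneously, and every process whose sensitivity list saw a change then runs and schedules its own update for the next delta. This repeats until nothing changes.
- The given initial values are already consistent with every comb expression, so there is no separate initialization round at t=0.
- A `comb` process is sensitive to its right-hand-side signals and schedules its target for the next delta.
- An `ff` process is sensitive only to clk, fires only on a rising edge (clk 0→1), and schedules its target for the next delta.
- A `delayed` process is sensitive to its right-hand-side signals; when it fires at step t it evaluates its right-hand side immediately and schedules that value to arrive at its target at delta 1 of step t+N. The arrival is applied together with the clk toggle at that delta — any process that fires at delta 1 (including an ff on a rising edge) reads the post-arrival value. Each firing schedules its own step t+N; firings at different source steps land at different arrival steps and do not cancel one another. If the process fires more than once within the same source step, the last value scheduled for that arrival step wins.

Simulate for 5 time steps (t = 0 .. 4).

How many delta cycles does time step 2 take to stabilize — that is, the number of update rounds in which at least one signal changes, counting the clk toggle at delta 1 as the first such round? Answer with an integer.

2

[bits: s6,clk,s5,s9,s3,s7,s4,s8,s1,s2,s10]
t=0: Δ0=10000011111 Δ1=11000011111 Δ2=01000011101 Δ3=01000011100 Δ4=01001011100 | 4Δ
t=1: Δ0=01001011100 Δ1=00001011100 | 1Δ
t=2: Δ0=00001011100 Δ1=01001011100 Δ2=01001011000 | 2Δ
t=3: Δ0=01001011000 Δ1=00001011000 | 1Δ
t=4: Δ0=00001011000 Δ1=01001011000 | 1Δ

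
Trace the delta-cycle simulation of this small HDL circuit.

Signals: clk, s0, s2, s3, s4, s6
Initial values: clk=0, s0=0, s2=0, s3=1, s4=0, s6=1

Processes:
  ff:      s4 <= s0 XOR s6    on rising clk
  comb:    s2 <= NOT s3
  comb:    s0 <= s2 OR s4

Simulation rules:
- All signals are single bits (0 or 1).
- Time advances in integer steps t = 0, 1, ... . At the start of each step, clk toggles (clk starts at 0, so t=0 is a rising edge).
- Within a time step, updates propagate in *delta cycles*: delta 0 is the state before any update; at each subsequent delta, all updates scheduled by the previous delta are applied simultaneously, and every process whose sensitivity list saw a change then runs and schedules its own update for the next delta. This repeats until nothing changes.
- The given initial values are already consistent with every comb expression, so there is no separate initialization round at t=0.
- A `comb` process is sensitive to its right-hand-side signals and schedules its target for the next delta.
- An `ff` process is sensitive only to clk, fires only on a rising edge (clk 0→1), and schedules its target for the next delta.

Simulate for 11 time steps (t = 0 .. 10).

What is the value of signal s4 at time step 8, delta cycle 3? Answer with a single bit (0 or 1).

[bits: s0,s6,s3,clk,s4,s2]
t=0: Δ0=011000 Δ1=011100 Δ2=011110 Δ3=111110 | 3Δ
t=1: Δ0=111110 Δ1=111010 | 1Δ
t=2: Δ0=111010 Δ1=111110 Δ2=111100 Δ3=011100 | 3Δ
t=3: Δ0=011100 Δ1=011000 | 1Δ
t=4: Δ0=011000 Δ1=011100 Δ2=011110 Δ3=111110 | 3Δ
t=5: Δ0=111110 Δ1=111010 | 1Δ
t=6: Δ0=111010 Δ1=111110 Δ2=111100 Δ3=011100 | 3Δ
t=7: Δ0=011100 Δ1=011000 | 1Δ
t=8: Δ0=011000 Δ1=011100 Δ2=011110 Δ3=111110 | 3Δ
t=9: Δ0=111110 Δ1=111010 | 1Δ
t=10: Δ0=111010 Δ1=111110 Δ2=111100 Δ3=011100 | 3Δ

1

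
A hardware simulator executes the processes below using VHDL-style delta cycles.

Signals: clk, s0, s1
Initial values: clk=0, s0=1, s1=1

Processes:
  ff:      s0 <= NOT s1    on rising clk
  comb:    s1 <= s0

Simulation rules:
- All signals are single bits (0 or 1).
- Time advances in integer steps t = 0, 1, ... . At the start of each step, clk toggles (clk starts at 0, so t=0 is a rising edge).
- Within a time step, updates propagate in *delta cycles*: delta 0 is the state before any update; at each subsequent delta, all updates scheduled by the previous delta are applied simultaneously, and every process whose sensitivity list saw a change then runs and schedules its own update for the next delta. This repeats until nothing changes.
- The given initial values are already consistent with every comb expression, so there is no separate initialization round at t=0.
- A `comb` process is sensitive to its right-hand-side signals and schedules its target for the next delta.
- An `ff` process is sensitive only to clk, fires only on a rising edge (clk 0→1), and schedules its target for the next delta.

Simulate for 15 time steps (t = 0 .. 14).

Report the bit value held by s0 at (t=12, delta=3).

[bits: clk,s0,s1]
t=0: Δ0=011 Δ1=111 Δ2=101 Δ3=100 | 3Δ
t=1: Δ0=100 Δ1=000 | 1Δ
t=2: Δ0=000 Δ1=100 Δ2=110 Δ3=111 | 3Δ
t=3: Δ0=111 Δ1=011 | 1Δ
t=4: Δ0=011 Δ1=111 Δ2=101 Δ3=100 | 3Δ
t=5: Δ0=100 Δ1=000 | 1Δ
t=6: Δ0=000 Δ1=100 Δ2=110 Δ3=111 | 3Δ
t=7: Δ0=111 Δ1=011 | 1Δ
t=8: Δ0=011 Δ1=111 Δ2=101 Δ3=100 | 3Δ
t=9: Δ0=100 Δ1=000 | 1Δ
t=10: Δ0=000 Δ1=100 Δ2=110 Δ3=111 | 3Δ
t=11: Δ0=111 Δ1=011 | 1Δ
t=12: Δ0=011 Δ1=111 Δ2=101 Δ3=100 | 3Δ
t=13: Δ0=100 Δ1=000 | 1Δ
t=14: Δ0=000 Δ1=100 Δ2=110 Δ3=111 | 3Δ

0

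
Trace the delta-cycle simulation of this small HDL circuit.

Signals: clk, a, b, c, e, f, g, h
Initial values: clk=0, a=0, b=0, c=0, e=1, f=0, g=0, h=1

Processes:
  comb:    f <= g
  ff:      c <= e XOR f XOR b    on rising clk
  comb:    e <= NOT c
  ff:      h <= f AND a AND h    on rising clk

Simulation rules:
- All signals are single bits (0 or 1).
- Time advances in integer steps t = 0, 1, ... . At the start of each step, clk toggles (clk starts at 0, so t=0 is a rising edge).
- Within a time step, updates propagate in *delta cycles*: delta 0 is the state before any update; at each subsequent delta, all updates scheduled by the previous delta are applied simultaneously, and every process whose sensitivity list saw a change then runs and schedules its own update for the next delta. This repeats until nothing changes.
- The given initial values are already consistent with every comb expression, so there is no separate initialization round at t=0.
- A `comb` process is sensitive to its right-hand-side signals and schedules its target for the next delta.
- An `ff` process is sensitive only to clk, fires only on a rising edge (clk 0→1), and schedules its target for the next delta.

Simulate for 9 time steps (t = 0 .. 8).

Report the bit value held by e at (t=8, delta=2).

[bits: e,f,clk,g,a,b,h,c]
t=0: Δ0=10000010 Δ1=10100010 Δ2=10100001 Δ3=00100001 | 3Δ
t=1: Δ0=00100001 Δ1=00000001 | 1Δ
t=2: Δ0=00000001 Δ1=00100001 Δ2=00100000 Δ3=10100000 | 3Δ
t=3: Δ0=10100000 Δ1=10000000 | 1Δ
t=4: Δ0=10000000 Δ1=10100000 Δ2=10100001 Δ3=00100001 | 3Δ
t=5: Δ0=00100001 Δ1=00000001 | 1Δ
t=6: Δ0=00000001 Δ1=00100001 Δ2=00100000 Δ3=10100000 | 3Δ
t=7: Δ0=10100000 Δ1=10000000 | 1Δ
t=8: Δ0=10000000 Δ1=10100000 Δ2=10100001 Δ3=00100001 | 3Δ

1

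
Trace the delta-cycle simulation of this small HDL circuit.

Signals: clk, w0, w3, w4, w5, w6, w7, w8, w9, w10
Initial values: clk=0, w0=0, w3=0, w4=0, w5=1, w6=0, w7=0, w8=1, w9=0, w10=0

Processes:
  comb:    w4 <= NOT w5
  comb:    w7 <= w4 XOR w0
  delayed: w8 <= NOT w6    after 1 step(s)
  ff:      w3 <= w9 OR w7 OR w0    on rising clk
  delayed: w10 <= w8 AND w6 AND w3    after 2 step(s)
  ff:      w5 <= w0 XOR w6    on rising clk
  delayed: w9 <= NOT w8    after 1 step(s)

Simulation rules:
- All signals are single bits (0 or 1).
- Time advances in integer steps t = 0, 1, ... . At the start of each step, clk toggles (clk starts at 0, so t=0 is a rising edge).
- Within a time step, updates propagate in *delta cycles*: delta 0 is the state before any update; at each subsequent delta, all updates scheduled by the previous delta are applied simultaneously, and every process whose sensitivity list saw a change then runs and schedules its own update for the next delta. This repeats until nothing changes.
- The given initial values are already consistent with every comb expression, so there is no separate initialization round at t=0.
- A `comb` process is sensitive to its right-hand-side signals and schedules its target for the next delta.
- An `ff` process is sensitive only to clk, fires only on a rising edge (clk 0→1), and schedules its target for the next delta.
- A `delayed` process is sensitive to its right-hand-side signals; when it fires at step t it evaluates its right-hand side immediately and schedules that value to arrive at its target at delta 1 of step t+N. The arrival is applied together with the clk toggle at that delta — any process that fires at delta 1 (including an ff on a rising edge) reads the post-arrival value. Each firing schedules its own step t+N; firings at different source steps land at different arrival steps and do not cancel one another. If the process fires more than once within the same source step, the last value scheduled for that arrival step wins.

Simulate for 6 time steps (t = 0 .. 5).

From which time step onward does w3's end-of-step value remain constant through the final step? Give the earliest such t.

t=0 Δ0: w6=0 w10=0 w7=0 w8=1 w9=0 w3=0 w0=0 clk=0 w4=0 w5=1
  Δ1: clk:0→1
  Δ2: w5:1→0
  Δ3: w4:0→1
  Δ4: w7:0→1
  (4Δ to stable)
t=1 Δ0: w6=0 w10=0 w7=1 w8=1 w9=0 w3=0 w0=0 clk=1 w4=1 w5=0
  Δ1: clk:1→0
  (1Δ to stable)
t=2 Δ0: w6=0 w10=0 w7=1 w8=1 w9=0 w3=0 w0=0 clk=0 w4=1 w5=0
  Δ1: clk:0→1
  Δ2: w3:0→1
  (2Δ to stable)
t=3 Δ0: w6=0 w10=0 w7=1 w8=1 w9=0 w3=1 w0=0 clk=1 w4=1 w5=0
  Δ1: clk:1→0
  (1Δ to stable)
t=4 Δ0: w6=0 w10=0 w7=1 w8=1 w9=0 w3=1 w0=0 clk=0 w4=1 w5=0
  Δ1: clk:0→1
  (1Δ to stable)
t=5 Δ0: w6=0 w10=0 w7=1 w8=1 w9=0 w3=1 w0=0 clk=1 w4=1 w5=0
  Δ1: clk:1→0
  (1Δ to stable)

2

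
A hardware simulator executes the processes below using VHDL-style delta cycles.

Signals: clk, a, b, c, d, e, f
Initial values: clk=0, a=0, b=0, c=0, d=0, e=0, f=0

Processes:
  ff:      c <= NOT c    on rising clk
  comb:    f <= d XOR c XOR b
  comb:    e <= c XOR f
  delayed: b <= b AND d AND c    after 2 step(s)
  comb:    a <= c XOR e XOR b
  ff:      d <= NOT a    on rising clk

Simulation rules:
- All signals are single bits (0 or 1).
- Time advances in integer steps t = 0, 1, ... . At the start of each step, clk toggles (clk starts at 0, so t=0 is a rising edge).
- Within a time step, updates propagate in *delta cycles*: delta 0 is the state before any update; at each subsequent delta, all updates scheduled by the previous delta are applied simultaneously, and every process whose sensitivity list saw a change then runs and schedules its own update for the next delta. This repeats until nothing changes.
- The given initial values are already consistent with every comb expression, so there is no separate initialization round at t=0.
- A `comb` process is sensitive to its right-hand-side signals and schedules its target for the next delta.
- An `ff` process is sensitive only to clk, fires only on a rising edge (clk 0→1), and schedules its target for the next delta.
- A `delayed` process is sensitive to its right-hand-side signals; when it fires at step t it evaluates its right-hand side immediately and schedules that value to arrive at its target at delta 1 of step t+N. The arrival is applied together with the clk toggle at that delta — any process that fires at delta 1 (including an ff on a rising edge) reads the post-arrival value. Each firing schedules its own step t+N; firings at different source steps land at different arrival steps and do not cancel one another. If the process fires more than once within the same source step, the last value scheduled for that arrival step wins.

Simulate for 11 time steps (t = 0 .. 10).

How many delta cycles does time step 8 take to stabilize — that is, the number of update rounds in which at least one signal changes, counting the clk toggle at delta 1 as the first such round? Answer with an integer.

t=0 Δ0: clk=0 f=0 e=0 a=0 c=0 b=0 d=0
  Δ1: clk:0→1
  Δ2: c:0→1, d:0→1
  Δ3: e:0→1, a:0→1
  Δ4: a:1→0
  (4Δ to stable)
t=1 Δ0: clk=1 f=0 e=1 a=0 c=1 b=0 d=1
  Δ1: clk:1→0
  (1Δ to stable)
t=2 Δ0: clk=0 f=0 e=1 a=0 c=1 b=0 d=1
  Δ1: clk:0→1
  Δ2: c:1→0
  Δ3: f:0→1, e:1→0, a:0→1
  Δ4: e:0→1, a:1→0
  Δ5: a:0→1
  (5Δ to stable)
t=3 Δ0: clk=1 f=1 e=1 a=1 c=0 b=0 d=1
  Δ1: clk:1→0
  (1Δ to stable)
t=4 Δ0: clk=0 f=1 e=1 a=1 c=0 b=0 d=1
  Δ1: clk:0→1
  Δ2: c:0→1, d:1→0
  Δ3: e:1→0, a:1→0
  Δ4: a:0→1
  (4Δ to stable)
t=5 Δ0: clk=1 f=1 e=0 a=1 c=1 b=0 d=0
  Δ1: clk:1→0
  (1Δ to stable)
t=6 Δ0: clk=0 f=1 e=0 a=1 c=1 b=0 d=0
  Δ1: clk:0→1
  Δ2: c:1→0
  Δ3: f:1→0, e:0→1, a:1→0
  Δ4: e:1→0, a:0→1
  Δ5: a:1→0
  (5Δ to stable)
t=7 Δ0: clk=1 f=0 e=0 a=0 c=0 b=0 d=0
  Δ1: clk:1→0
  (1Δ to stable)
t=8 Δ0: clk=0 f=0 e=0 a=0 c=0 b=0 d=0
  Δ1: clk:0→1
  Δ2: c:0→1, d:0→1
  Δ3: e:0→1, a:0→1
  Δ4: a:1→0
  (4Δ to stable)
t=9 Δ0: clk=1 f=0 e=1 a=0 c=1 b=0 d=1
  Δ1: clk:1→0
  (1Δ to stable)
t=10 Δ0: clk=0 f=0 e=1 a=0 c=1 b=0 d=1
  Δ1: clk:0→1
  Δ2: c:1→0
  Δ3: f:0→1, e:1→0, a:0→1
  Δ4: e:0→1, a:1→0
  Δ5: a:0→1
  (5Δ to stable)

4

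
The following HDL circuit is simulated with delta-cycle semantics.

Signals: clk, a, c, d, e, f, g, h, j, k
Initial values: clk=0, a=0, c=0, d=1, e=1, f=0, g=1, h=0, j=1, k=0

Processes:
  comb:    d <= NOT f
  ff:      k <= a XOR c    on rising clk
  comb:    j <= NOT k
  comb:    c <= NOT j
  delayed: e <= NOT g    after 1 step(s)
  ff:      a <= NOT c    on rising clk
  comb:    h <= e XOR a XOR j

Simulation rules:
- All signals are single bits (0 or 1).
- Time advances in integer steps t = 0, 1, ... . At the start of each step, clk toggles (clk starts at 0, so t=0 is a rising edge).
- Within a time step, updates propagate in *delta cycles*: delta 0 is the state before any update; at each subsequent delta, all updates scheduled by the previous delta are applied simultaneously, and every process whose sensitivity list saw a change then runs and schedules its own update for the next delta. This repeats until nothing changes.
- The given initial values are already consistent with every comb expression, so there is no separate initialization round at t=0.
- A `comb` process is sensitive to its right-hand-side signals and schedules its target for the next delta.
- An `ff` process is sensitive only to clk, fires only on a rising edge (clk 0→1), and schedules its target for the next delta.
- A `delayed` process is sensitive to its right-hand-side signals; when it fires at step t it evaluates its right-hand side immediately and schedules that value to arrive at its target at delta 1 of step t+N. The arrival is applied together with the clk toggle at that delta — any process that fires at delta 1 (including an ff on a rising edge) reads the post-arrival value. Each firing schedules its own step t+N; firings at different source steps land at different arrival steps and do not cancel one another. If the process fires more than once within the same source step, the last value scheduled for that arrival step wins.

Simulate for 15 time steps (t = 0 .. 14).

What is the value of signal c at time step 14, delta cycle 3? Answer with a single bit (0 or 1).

0

[bits: a,d,g,clk,c,j,e,h,k,f]
t=0: Δ0=0110011000 Δ1=0111011000 Δ2=1111011000 Δ3=1111011100 | 3Δ
t=1: Δ0=1111011100 Δ1=1110011100 | 1Δ
t=2: Δ0=1110011100 Δ1=1111011100 Δ2=1111011110 Δ3=1111001110 Δ4=1111101010 | 4Δ
t=3: Δ0=1111101010 Δ1=1110101010 | 1Δ
t=4: Δ0=1110101010 Δ1=1111101010 Δ2=0111101000 Δ3=0111111100 Δ4=0111011000 | 4Δ
t=5: Δ0=0111011000 Δ1=0110011000 | 1Δ
t=6: Δ0=0110011000 Δ1=0111011000 Δ2=1111011000 Δ3=1111011100 | 3Δ
t=7: Δ0=1111011100 Δ1=1110011100 | 1Δ
t=8: Δ0=1110011100 Δ1=1111011100 Δ2=1111011110 Δ3=1111001110 Δ4=1111101010 | 4Δ
t=9: Δ0=1111101010 Δ1=1110101010 | 1Δ
t=10: Δ0=1110101010 Δ1=1111101010 Δ2=0111101000 Δ3=0111111100 Δ4=0111011000 | 4Δ
t=11: Δ0=0111011000 Δ1=0110011000 | 1Δ
t=12: Δ0=0110011000 Δ1=0111011000 Δ2=1111011000 Δ3=1111011100 | 3Δ
t=13: Δ0=1111011100 Δ1=1110011100 | 1Δ
t=14: Δ0=1110011100 Δ1=1111011100 Δ2=1111011110 Δ3=1111001110 Δ4=1111101010 | 4Δ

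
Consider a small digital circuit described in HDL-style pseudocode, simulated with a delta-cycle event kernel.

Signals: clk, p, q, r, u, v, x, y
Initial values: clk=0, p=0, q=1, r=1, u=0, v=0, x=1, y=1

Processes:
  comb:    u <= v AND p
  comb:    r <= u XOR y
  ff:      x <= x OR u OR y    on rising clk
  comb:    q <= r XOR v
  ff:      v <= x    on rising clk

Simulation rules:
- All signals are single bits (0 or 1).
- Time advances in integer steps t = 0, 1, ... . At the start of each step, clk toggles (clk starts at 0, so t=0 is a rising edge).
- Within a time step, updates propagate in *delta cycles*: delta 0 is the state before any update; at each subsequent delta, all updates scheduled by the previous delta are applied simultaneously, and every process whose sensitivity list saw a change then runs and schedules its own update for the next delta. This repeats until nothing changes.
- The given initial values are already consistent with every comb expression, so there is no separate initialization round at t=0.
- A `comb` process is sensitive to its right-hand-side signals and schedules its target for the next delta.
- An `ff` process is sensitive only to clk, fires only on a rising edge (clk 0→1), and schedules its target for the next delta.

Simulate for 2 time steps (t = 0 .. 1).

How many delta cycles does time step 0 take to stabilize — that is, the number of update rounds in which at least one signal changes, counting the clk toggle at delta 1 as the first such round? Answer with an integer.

t=0 Δ0: x=1 r=1 v=0 u=0 y=1 p=0 clk=0 q=1
  Δ1: clk:0→1
  Δ2: v:0→1
  Δ3: q:1→0
  (3Δ to stable)
t=1 Δ0: x=1 r=1 v=1 u=0 y=1 p=0 clk=1 q=0
  Δ1: clk:1→0
  (1Δ to stable)

3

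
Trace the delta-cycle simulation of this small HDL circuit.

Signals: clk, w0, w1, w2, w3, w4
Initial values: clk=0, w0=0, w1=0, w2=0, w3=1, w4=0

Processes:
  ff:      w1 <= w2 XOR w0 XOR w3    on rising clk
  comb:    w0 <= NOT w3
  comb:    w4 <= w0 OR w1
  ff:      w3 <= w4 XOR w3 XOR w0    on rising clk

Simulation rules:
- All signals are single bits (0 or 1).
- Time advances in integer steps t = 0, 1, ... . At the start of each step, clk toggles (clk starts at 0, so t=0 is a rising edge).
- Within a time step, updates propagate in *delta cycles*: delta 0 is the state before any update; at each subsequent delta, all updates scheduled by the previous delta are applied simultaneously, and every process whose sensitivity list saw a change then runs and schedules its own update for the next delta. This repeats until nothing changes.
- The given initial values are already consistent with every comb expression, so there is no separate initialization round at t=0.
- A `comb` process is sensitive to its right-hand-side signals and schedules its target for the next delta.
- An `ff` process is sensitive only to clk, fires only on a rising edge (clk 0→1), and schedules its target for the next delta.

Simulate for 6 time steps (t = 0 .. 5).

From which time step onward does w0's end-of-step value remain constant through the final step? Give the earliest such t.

[bits: clk,w2,w1,w3,w0,w4]
t=0: Δ0=000100 Δ1=100100 Δ2=101100 Δ3=101101 | 3Δ
t=1: Δ0=101101 Δ1=001101 | 1Δ
t=2: Δ0=001101 Δ1=101101 Δ2=101001 Δ3=101011 | 3Δ
t=3: Δ0=101011 Δ1=001011 | 1Δ
t=4: Δ0=001011 Δ1=101011 | 1Δ
t=5: Δ0=101011 Δ1=001011 | 1Δ

2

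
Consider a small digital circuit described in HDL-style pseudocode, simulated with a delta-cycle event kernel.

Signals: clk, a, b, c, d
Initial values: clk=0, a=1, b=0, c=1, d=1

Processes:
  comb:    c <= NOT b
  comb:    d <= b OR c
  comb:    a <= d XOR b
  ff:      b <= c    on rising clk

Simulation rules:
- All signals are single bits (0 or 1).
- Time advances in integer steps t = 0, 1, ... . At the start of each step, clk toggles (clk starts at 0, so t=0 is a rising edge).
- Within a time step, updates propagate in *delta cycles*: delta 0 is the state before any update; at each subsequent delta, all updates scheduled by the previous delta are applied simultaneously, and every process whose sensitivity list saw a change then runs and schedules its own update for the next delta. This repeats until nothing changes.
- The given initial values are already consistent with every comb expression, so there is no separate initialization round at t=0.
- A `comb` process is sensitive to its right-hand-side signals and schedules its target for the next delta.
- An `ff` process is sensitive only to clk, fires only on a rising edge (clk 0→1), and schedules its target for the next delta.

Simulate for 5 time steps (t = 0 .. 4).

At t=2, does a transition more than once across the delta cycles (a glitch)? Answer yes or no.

t0.Δ0 b=0 d=1 a=1 clk=0 c=1
t0.Δ1 b=0 d=1 a=1 clk=1 c=1
t0.Δ2 b=1 d=1 a=1 clk=1 c=1
t0.Δ3 b=1 d=1 a=0 clk=1 c=0
t1.Δ0 b=1 d=1 a=0 clk=1 c=0
t1.Δ1 b=1 d=1 a=0 clk=0 c=0
t2.Δ0 b=1 d=1 a=0 clk=0 c=0
t2.Δ1 b=1 d=1 a=0 clk=1 c=0
t2.Δ2 b=0 d=1 a=0 clk=1 c=0
t2.Δ3 b=0 d=0 a=1 clk=1 c=1
t2.Δ4 b=0 d=1 a=0 clk=1 c=1
t2.Δ5 b=0 d=1 a=1 clk=1 c=1
t3.Δ0 b=0 d=1 a=1 clk=1 c=1
t3.Δ1 b=0 d=1 a=1 clk=0 c=1
t4.Δ0 b=0 d=1 a=1 clk=0 c=1
t4.Δ1 b=0 d=1 a=1 clk=1 c=1
t4.Δ2 b=1 d=1 a=1 clk=1 c=1
t4.Δ3 b=1 d=1 a=0 clk=1 c=0

yes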